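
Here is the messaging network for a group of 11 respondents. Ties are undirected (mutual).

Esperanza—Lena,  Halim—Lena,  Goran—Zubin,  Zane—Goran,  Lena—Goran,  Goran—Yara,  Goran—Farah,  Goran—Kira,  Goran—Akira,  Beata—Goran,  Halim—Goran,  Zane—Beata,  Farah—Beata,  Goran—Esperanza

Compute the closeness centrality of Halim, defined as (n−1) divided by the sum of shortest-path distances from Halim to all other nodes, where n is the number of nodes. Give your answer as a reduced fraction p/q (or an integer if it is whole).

5/9

Distances from Halim: Akira:2, Beata:2, Esperanza:2, Farah:2, Goran:1, Kira:2, Lena:1, Yara:2, Zane:2, Zubin:2. Sum = 18.
n = 11, so closeness = 10/18 = 5/9.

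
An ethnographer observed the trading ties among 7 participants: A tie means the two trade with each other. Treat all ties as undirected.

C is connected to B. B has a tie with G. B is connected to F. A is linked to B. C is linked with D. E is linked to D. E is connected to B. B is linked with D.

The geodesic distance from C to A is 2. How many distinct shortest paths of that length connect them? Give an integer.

The shortest distance is 2, and the only length-2 path is C–B–A. So there is exactly 1 shortest path.

1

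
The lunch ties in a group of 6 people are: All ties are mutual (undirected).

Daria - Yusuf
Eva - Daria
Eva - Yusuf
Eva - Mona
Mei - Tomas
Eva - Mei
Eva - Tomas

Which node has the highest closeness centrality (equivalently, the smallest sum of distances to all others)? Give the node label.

Eva

Farness (sum of distances to all others) for each node — Daria:8, Eva:5, Mei:8, Mona:9, Tomas:8, Yusuf:8.
The smallest farness is 5, for Eva, so Eva has the highest closeness.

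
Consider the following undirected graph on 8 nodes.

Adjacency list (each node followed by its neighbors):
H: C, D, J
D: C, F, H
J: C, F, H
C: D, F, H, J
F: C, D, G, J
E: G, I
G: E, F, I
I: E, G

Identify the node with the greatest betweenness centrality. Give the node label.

F

Unnormalized betweenness of each node: C:5/3, D:4/3, E:0, F:37/3, G:10, H:1/3, I:0, J:4/3.
F has the largest value, 37/3, making it the main broker — the node through which the most shortest paths run.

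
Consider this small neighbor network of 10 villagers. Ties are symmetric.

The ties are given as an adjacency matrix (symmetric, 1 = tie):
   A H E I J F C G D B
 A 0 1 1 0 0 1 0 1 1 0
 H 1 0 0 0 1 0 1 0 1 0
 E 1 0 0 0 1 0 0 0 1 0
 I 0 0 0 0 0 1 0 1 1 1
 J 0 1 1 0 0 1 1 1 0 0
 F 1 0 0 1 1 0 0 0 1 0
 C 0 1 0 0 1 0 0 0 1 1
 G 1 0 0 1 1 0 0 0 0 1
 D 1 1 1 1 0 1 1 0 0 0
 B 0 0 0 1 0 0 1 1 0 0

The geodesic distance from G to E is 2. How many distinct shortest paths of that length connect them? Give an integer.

2

The shortest distance is 2. The length-2 paths are: G–A–E; G–J–E.
That gives 2 distinct shortest paths.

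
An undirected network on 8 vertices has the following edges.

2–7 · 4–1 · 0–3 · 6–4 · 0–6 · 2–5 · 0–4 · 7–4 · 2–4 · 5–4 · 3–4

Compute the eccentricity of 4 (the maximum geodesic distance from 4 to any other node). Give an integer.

1

Distances from 4: 0:1, 1:1, 2:1, 3:1, 5:1, 6:1, 7:1.
The largest is 1 (to 5, 1, 2, 3, 7, 6, and 0), so the eccentricity of 4 is 1.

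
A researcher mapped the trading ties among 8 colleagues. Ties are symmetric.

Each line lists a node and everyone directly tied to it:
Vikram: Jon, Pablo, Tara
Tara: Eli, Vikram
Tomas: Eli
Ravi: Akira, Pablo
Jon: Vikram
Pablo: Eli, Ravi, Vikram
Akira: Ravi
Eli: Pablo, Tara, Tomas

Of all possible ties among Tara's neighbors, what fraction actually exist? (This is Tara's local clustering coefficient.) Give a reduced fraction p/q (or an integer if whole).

0

Tara's neighbors: Eli and Vikram (k = 2).
Possible neighbor pairs: C(2,2) = 1. Edges among them: none → e = 0.
Clustering(Tara) = 0/1.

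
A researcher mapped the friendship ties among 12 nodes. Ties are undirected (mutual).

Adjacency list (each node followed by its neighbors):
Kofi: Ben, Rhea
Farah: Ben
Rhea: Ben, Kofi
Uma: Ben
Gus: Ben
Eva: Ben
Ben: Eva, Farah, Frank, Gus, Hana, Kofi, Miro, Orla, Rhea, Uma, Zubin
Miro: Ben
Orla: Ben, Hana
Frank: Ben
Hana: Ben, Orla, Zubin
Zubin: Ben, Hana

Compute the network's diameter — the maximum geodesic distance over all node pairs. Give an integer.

Eccentricity of each node (its greatest distance to any other): Ben:1, Eva:2, Farah:2, Frank:2, Gus:2, Hana:2, Kofi:2, Miro:2, Orla:2, Rhea:2, Uma:2, Zubin:2.
The maximum eccentricity is 2, realized for instance by the pair Orla–Zubin via Orla – Ben – Zubin. So the diameter is 2.

2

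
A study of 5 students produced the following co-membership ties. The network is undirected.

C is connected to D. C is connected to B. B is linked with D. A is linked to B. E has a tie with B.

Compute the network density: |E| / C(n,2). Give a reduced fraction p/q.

There are 5 edges and 5 nodes, so the maximum possible is C(5,2) = 10.
Density = 5/10 = 1/2.

1/2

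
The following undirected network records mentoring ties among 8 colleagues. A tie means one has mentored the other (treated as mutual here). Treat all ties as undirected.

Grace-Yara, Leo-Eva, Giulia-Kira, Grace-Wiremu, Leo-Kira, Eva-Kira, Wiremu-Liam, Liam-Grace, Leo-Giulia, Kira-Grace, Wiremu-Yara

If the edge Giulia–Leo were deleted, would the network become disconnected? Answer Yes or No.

No

Even without that edge, Giulia still reaches Leo via Giulia – Kira – Leo, so the network stays connected. Not a bridge.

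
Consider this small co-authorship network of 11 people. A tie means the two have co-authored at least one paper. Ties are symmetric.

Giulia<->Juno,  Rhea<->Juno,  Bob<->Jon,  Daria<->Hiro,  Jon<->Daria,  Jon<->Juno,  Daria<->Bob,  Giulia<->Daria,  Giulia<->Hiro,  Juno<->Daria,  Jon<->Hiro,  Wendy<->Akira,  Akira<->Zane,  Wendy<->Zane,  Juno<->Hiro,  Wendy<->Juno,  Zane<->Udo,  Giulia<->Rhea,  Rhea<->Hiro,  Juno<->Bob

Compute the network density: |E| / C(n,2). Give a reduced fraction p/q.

4/11

There are 20 edges and 11 nodes, so the maximum possible is C(11,2) = 55.
Density = 20/55 = 4/11.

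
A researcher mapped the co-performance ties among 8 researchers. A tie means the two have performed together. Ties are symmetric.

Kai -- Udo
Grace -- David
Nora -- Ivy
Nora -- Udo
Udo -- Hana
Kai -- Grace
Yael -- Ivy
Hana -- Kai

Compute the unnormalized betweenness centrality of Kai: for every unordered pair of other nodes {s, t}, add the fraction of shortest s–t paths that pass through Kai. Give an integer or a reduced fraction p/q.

Pairs whose geodesics pass through Kai — Udo–David: 1; Udo–Grace: 1; Hana–David: 1; Hana–Grace: 1; David–Nora: 1; David–Yael: 1; David–Ivy: 1; Nora–Grace: 1; Yael–Grace: 1; Grace–Ivy: 1.
All other pairs contribute 0.
Summing the contributions gives betweenness(Kai) = 10.

10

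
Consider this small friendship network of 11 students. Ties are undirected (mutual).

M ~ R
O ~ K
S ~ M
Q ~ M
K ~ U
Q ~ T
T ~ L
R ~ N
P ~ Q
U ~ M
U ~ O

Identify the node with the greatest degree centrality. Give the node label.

Degrees — K:2, L:1, M:4, N:1, O:2, P:1, Q:3, R:2, S:1, T:2, U:3.
The maximum is 4, attained only by M.

M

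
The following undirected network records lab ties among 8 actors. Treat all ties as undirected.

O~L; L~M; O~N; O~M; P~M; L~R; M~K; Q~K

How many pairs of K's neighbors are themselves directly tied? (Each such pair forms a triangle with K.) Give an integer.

0

K's neighbors are M and Q, but none of them are tied to each other, so no triangle contains K.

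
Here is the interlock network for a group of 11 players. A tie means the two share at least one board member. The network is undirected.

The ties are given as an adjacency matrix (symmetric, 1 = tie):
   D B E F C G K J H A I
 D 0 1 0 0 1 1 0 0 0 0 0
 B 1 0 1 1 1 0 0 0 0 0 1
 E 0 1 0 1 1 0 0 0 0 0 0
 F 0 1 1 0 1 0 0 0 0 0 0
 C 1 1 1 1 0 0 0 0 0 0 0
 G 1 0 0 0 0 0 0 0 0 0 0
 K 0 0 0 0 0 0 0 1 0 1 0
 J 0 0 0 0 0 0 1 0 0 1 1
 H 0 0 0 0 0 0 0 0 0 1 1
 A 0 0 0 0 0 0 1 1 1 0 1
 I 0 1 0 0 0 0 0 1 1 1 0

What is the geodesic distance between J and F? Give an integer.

One shortest route is J – I – B – F, which uses 3 edges, and at distance 2 from J we only reach {B, H}, which does not include F. So d(J,F) = 3.

3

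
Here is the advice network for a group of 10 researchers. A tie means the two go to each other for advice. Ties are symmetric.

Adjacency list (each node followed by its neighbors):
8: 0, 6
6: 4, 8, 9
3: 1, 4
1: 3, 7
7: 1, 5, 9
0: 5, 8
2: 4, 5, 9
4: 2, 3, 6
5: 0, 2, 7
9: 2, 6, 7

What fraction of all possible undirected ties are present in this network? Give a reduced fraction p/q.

There are 13 edges and 10 nodes, so the maximum possible is C(10,2) = 45.
Density = 13/45.

13/45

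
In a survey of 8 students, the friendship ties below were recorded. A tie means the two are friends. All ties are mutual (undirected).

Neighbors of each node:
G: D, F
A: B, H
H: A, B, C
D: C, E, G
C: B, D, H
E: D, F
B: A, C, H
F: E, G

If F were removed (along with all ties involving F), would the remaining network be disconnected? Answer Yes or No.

Even without F, every remaining node can still reach every other (the residual graph is connected), so F is not a cut vertex.

No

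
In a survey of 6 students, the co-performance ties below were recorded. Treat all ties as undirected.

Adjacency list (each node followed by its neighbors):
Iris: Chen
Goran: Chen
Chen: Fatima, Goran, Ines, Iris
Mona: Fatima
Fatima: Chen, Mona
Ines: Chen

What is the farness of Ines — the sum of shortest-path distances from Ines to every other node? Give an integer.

Distances from Ines: Chen:1, Fatima:2, Goran:2, Iris:2, Mona:3.
Sum = 1 + 2 + 2 + 2 + 3 = 10.

10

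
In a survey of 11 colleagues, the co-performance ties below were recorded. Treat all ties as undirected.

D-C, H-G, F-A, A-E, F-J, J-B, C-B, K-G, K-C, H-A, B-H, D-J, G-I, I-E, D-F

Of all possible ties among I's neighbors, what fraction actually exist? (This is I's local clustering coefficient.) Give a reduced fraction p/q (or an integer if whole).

I's neighbors: E and G (k = 2).
Possible neighbor pairs: C(2,2) = 1. Edges among them: none → e = 0.
Clustering(I) = 0/1.

0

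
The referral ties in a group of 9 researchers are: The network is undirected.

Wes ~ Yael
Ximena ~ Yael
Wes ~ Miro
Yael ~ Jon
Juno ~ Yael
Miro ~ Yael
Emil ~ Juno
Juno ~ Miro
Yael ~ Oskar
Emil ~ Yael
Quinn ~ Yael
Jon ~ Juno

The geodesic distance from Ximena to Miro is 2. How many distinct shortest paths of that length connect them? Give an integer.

The shortest distance is 2, and the only length-2 path is Ximena–Yael–Miro. So there is exactly 1 shortest path.

1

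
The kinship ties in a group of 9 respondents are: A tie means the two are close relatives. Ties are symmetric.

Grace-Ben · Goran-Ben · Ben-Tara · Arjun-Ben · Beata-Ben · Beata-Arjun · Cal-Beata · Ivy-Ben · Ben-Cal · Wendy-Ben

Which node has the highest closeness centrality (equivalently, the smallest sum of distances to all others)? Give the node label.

Farness (sum of distances to all others) for each node — Arjun:14, Beata:13, Ben:8, Cal:14, Goran:15, Grace:15, Ivy:15, Tara:15, Wendy:15.
The smallest farness is 8, for Ben, so Ben has the highest closeness.

Ben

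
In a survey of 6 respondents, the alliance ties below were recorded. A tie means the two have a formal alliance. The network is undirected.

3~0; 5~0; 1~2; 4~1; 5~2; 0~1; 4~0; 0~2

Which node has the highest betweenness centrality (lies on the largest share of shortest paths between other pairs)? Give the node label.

Unnormalized betweenness of each node: 0:6, 1:1/2, 2:1/2, 3:0, 4:0, 5:0.
0 has the largest value, 6, making it the main broker — the node through which the most shortest paths run.

0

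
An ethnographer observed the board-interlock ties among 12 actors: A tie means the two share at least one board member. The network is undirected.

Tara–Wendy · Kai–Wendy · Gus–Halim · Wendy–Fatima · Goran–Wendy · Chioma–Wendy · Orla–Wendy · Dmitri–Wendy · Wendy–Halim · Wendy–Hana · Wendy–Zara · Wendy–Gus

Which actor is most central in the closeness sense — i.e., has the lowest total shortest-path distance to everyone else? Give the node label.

Wendy

Farness (sum of distances to all others) for each node — Chioma:21, Dmitri:21, Fatima:21, Goran:21, Gus:20, Halim:20, Hana:21, Kai:21, Orla:21, Tara:21, Wendy:11, Zara:21.
The smallest farness is 11, for Wendy, so Wendy has the highest closeness.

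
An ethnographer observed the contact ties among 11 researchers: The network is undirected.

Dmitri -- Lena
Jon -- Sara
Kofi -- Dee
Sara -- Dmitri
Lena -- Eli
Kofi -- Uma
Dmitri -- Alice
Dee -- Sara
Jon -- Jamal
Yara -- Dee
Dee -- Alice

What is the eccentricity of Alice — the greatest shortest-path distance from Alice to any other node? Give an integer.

Distances from Alice: Dee:1, Dmitri:1, Eli:3, Jamal:4, Jon:3, Kofi:2, Lena:2, Sara:2, Uma:3, Yara:2.
The largest is 4 (to Jamal), so the eccentricity of Alice is 4.

4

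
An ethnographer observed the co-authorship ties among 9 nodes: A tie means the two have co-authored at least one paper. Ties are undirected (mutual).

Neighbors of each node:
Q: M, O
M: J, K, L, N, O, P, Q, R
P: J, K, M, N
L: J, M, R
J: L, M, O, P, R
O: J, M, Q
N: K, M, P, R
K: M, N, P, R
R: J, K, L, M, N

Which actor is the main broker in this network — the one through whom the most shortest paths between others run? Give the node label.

M

Unnormalized betweenness of each node: J:9/4, K:1/4, L:0, M:137/12, N:1/4, O:1/2, P:2/3, Q:0, R:5/3.
M has the largest value, 137/12, making it the main broker — the node through which the most shortest paths run.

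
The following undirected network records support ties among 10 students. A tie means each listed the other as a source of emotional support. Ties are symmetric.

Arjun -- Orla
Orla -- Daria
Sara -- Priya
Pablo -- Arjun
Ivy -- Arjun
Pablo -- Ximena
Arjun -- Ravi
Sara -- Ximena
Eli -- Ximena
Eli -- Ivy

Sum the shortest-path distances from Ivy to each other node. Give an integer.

20

Distances from Ivy: Arjun:1, Daria:3, Eli:1, Orla:2, Pablo:2, Priya:4, Ravi:2, Sara:3, Ximena:2.
Sum = 1 + 3 + 1 + 2 + 2 + 4 + 2 + 3 + 2 = 20.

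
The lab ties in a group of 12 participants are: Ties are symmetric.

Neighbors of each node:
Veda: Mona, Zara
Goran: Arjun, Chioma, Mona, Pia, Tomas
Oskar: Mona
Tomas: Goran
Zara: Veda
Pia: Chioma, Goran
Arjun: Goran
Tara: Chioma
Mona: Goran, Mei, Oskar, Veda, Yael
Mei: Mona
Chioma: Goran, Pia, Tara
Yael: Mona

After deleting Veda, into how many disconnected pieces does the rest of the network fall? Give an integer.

Without Veda, the remaining ties split the others into: {Arjun, Chioma, Goran, Mei, Mona, Oskar, Pia, Tara, Tomas, Yael}; {Zara}.
That's 2 separate components.

2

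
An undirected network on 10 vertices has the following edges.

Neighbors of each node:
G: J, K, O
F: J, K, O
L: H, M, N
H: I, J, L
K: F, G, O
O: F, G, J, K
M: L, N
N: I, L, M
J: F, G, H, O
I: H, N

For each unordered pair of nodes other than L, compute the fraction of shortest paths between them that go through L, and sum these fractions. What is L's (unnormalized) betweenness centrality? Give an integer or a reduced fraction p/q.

9

Pairs whose geodesics pass through L — K–M: 3/3; K–N: 3/6; F–M: 1; F–N: 1/2; J–M: 1; J–N: 1/2; G–M: 1; G–N: 1/2; O–M: 1; O–N: 1/2; M–H: 1; N–H: 1/2.
All other pairs contribute 0.
Summing the contributions gives betweenness(L) = 9.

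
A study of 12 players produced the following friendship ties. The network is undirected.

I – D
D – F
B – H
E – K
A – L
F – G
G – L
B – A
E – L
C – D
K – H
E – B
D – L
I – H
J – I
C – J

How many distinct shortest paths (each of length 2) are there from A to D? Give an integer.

1

The shortest distance is 2, and the only length-2 path is A–L–D. So there is exactly 1 shortest path.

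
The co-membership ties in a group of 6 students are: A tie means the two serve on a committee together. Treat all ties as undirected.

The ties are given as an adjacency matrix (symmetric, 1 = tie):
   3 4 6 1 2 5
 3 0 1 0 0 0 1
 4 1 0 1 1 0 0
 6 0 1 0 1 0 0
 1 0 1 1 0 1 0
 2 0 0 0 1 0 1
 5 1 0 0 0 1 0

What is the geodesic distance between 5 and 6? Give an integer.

3

One shortest route is 5 – 3 – 4 – 6, which uses 3 edges, and at distance 2 from 5 we only reach {1, 4}, which does not include 6. So d(5,6) = 3.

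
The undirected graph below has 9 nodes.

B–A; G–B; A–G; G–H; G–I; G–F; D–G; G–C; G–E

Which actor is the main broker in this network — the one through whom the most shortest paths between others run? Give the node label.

Unnormalized betweenness of each node: A:0, B:0, C:0, D:0, E:0, F:0, G:27, H:0, I:0.
G has the largest value, 27, making it the main broker — the node through which the most shortest paths run.

G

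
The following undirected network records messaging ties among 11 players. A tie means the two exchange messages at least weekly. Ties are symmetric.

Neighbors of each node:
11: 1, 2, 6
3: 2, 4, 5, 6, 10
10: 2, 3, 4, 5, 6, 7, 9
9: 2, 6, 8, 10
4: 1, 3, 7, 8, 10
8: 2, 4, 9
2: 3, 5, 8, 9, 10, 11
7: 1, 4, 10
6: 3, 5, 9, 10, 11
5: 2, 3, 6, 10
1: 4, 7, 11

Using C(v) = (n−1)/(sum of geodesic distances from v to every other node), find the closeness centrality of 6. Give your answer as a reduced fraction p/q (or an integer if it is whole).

Distances from 6: 1:2, 2:2, 3:1, 4:2, 5:1, 7:2, 8:2, 9:1, 10:1, 11:1. Sum = 15.
n = 11, so closeness = 10/15 = 2/3.

2/3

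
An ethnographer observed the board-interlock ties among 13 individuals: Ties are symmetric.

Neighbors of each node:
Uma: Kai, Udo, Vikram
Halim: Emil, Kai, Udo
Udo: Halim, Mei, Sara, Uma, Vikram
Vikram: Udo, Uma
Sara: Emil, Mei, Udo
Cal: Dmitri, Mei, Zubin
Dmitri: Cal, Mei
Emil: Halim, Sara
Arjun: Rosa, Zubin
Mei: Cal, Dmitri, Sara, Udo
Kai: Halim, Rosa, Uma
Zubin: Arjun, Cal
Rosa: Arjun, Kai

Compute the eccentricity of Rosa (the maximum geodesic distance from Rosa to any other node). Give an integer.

Distances from Rosa: Arjun:1, Cal:3, Dmitri:4, Emil:3, Halim:2, Kai:1, Mei:4, Sara:4, Udo:3, Uma:2, Vikram:3, Zubin:2.
The largest is 4 (to Dmitri, Mei, and Sara), so the eccentricity of Rosa is 4.

4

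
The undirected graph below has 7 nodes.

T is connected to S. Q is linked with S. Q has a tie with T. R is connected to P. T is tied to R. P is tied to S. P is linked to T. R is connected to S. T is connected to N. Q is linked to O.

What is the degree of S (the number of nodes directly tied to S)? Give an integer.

S is directly tied to P, Q, R, and T. That is 4 neighbors, so the degree of S is 4.

4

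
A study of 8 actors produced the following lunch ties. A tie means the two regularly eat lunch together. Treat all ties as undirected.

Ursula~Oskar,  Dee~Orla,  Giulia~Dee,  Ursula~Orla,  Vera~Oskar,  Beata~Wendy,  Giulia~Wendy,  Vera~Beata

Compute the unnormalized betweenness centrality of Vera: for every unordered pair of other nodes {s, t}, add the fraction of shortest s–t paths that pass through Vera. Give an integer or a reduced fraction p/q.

Pairs whose geodesics pass through Vera — Oskar–Giulia: 1/2; Oskar–Wendy: 1; Oskar–Beata: 1; Ursula–Wendy: 1/2; Ursula–Beata: 1; Orla–Beata: 1/2.
All other pairs contribute 0.
Summing the contributions gives betweenness(Vera) = 9/2.

9/2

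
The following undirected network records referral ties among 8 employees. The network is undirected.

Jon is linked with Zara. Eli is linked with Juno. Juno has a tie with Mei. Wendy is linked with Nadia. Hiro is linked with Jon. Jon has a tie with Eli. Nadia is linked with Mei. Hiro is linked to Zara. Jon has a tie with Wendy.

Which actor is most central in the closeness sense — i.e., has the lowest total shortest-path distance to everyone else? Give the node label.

Jon

Farness (sum of distances to all others) for each node — Eli:13, Hiro:16, Jon:11, Juno:15, Mei:17, Nadia:15, Wendy:13, Zara:16.
The smallest farness is 11, for Jon, so Jon has the highest closeness.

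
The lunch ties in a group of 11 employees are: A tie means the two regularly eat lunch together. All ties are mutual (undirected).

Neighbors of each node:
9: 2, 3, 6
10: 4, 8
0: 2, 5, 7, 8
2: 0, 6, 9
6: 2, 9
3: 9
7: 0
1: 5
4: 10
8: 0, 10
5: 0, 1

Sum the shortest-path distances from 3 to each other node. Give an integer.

Distances from 3: 0:3, 1:5, 2:2, 4:6, 5:4, 6:2, 7:4, 8:4, 9:1, 10:5.
Sum = 3 + 5 + 2 + 6 + 4 + 2 + 4 + 4 + 1 + 5 = 36.

36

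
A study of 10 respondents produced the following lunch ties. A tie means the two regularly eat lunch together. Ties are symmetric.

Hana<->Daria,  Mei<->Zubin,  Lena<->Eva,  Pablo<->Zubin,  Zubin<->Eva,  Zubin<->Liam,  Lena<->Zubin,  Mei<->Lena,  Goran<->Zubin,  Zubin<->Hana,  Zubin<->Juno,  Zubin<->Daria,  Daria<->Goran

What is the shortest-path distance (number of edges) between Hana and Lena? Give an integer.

2

One shortest route is Hana – Zubin – Lena, which uses 2 edges, and Hana and Lena are not directly tied, so nothing shorter exists. So d(Hana,Lena) = 2.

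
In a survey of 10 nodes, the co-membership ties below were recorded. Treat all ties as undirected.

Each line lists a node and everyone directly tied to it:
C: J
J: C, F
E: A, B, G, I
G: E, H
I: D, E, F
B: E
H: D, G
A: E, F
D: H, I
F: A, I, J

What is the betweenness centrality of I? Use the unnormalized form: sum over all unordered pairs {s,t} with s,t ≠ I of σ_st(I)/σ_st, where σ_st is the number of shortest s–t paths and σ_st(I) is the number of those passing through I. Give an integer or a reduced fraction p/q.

27/2

Pairs whose geodesics pass through I — G–F: 1/2; G–J: 1/2; G–C: 1/2; D–F: 1; D–J: 1; D–B: 1; D–E: 1; D–A: 2/2; D–C: 1; F–H: 1; F–B: 1/2; F–E: 1/2; H–J: 1; H–C: 1 … (+4 more pairs).
All other pairs contribute 0.
Summing the contributions gives betweenness(I) = 27/2.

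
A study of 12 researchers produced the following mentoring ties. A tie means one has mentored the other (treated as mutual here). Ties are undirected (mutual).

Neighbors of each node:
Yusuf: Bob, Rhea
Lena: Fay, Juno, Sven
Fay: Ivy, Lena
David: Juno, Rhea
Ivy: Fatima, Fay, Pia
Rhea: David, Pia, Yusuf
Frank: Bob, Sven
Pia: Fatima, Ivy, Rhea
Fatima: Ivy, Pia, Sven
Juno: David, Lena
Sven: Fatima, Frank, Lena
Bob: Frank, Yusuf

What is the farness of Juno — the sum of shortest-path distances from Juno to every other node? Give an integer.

27

Distances from Juno: Bob:4, David:1, Fatima:3, Fay:2, Frank:3, Ivy:3, Lena:1, Pia:3, Rhea:2, Sven:2, Yusuf:3.
Sum = 4 + 1 + 3 + 2 + 3 + 3 + 1 + 3 + 2 + 2 + 3 = 27.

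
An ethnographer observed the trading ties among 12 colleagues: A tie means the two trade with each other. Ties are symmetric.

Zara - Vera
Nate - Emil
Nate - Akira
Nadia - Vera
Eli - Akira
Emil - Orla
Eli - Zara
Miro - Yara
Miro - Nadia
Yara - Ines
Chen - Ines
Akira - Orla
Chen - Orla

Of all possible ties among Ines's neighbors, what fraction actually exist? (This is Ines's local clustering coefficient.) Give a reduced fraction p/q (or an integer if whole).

Ines's neighbors: Chen and Yara (k = 2).
Possible neighbor pairs: C(2,2) = 1. Edges among them: none → e = 0.
Clustering(Ines) = 0/1.

0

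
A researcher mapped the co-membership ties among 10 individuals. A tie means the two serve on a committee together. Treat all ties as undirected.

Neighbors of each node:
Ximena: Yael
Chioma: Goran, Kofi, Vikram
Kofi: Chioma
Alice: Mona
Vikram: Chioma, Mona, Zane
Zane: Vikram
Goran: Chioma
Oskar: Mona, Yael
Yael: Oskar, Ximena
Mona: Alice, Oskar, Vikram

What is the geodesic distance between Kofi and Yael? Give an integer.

One shortest route is Kofi – Chioma – Vikram – Mona – Oskar – Yael, which uses 5 edges, and at distance 4 from Kofi we only reach {Alice, Oskar}, which does not include Yael. So d(Kofi,Yael) = 5.

5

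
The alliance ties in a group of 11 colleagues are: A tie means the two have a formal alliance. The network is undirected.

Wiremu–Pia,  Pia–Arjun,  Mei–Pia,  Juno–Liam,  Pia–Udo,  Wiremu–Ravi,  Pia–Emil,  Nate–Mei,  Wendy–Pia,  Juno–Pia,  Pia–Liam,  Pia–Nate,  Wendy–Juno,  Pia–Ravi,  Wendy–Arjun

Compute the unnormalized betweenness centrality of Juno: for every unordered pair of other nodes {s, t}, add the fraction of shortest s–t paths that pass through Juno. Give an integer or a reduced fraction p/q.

Pairs whose geodesics pass through Juno — Wendy–Liam: 1/2.
All other pairs contribute 0.
Summing the contributions gives betweenness(Juno) = 1/2.

1/2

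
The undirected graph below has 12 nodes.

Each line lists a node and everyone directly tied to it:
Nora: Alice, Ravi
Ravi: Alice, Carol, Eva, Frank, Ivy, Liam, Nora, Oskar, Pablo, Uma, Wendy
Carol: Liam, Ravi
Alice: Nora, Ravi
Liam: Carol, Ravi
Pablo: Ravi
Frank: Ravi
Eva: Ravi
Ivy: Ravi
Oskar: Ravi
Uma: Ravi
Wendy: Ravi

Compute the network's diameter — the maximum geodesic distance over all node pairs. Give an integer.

2

Eccentricity of each node (its greatest distance to any other): Alice:2, Carol:2, Eva:2, Frank:2, Ivy:2, Liam:2, Nora:2, Oskar:2, Pablo:2, Ravi:1, Uma:2, Wendy:2.
The maximum eccentricity is 2, realized for instance by the pair Oskar–Eva via Oskar – Ravi – Eva. So the diameter is 2.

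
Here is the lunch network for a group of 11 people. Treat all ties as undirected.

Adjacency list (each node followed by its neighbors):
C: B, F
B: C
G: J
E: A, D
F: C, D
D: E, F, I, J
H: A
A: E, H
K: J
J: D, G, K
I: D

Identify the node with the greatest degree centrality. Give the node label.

Degrees — A:2, B:1, C:2, D:4, E:2, F:2, G:1, H:1, I:1, J:3, K:1.
The maximum is 4, attained only by D.

D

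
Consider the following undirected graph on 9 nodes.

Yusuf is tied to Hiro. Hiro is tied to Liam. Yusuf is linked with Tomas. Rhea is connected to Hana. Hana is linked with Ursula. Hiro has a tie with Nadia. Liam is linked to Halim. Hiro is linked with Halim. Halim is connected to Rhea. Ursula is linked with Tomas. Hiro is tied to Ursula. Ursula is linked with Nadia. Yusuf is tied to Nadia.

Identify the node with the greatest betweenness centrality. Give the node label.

Unnormalized betweenness of each node: Halim:4, Hana:5/2, Hiro:32/3, Liam:0, Nadia:2/3, Rhea:3/2, Tomas:2/3, Ursula:8, Yusuf:2.
Hiro has the largest value, 32/3, making it the main broker — the node through which the most shortest paths run.

Hiro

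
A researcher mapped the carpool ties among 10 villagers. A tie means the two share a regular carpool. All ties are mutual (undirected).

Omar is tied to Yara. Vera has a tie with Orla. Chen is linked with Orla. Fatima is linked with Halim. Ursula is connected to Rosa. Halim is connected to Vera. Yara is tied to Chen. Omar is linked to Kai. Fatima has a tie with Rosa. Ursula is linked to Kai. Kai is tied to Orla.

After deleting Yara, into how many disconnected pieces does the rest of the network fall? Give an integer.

Yara's neighbors (Chen and Omar) remain reachable from one another through other ties, so the rest of the network stays in one piece.

1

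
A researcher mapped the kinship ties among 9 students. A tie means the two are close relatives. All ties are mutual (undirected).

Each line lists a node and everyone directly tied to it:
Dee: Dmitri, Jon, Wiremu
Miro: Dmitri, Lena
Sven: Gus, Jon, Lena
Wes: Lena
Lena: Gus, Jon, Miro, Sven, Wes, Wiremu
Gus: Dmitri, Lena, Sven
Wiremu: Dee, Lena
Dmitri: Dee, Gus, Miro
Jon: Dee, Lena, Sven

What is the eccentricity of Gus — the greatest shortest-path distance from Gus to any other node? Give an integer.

Distances from Gus: Dee:2, Dmitri:1, Jon:2, Lena:1, Miro:2, Sven:1, Wes:2, Wiremu:2.
The largest is 2 (to Miro, Dee, Wiremu, Jon, and Wes), so the eccentricity of Gus is 2.

2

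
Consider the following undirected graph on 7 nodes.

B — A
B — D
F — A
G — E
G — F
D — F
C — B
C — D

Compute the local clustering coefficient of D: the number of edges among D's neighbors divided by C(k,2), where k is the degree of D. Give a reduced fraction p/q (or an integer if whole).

D's neighbors: B, C, and F (k = 3).
Possible neighbor pairs: C(3,2) = 3. Edges among them: B–C → e = 1.
Clustering(D) = 1/3.

1/3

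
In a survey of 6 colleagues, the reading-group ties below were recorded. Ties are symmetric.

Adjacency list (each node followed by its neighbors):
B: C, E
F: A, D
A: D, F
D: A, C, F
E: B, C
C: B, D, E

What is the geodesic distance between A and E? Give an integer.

3

One shortest route is A – D – C – E, which uses 3 edges, and at distance 2 from A we only reach {C}, which does not include E. So d(A,E) = 3.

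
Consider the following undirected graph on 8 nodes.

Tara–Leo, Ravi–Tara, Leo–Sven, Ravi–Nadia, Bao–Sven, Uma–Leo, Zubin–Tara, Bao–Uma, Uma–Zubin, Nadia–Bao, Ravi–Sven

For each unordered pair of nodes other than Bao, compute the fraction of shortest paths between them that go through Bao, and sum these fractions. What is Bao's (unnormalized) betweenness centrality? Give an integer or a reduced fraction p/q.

Pairs whose geodesics pass through Bao — Zubin–Nadia: 1/2; Zubin–Sven: 1/4; Uma–Nadia: 1; Uma–Ravi: 2/5; Uma–Sven: 1/2; Nadia–Sven: 1/2; Nadia–Leo: 2/4.
All other pairs contribute 0.
Summing the contributions gives betweenness(Bao) = 73/20.

73/20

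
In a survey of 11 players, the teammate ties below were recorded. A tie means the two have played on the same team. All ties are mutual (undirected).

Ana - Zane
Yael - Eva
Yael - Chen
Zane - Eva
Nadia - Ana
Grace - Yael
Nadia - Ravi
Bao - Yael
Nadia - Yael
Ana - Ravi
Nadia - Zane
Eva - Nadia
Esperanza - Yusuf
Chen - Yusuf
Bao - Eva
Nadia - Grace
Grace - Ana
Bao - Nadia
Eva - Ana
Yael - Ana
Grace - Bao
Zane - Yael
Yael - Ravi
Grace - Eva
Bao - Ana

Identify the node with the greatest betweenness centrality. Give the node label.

Unnormalized betweenness of each node: Ana:11/6, Bao:0, Chen:16, Esperanza:0, Eva:1/2, Grace:0, Nadia:11/6, Ravi:0, Yael:137/6, Yusuf:9, Zane:0.
Yael has the largest value, 137/6, making it the main broker — the node through which the most shortest paths run.

Yael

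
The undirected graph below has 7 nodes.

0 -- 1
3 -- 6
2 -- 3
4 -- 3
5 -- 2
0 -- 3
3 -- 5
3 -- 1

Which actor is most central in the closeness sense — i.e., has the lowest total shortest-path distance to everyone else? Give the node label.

3

Farness (sum of distances to all others) for each node — 0:10, 1:10, 2:10, 3:6, 4:11, 5:10, 6:11.
The smallest farness is 6, for 3, so 3 has the highest closeness.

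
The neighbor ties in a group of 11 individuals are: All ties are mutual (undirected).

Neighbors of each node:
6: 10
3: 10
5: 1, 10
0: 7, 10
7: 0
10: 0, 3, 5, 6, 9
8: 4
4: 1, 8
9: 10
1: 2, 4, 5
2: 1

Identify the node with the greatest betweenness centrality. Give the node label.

10

Unnormalized betweenness of each node: 0:9, 1:23, 2:0, 3:0, 4:9, 5:24, 6:0, 7:0, 8:0, 9:0, 10:34.
10 has the largest value, 34, making it the main broker — the node through which the most shortest paths run.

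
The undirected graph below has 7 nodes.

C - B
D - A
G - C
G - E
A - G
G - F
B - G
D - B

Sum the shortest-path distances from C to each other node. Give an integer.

Distances from C: A:2, B:1, D:2, E:2, F:2, G:1.
Sum = 2 + 1 + 2 + 2 + 2 + 1 = 10.

10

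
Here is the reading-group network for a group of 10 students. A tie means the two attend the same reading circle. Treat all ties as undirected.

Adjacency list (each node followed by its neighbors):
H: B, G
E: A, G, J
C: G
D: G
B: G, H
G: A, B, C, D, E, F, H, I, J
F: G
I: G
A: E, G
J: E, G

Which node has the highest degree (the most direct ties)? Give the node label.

Degrees — A:2, B:2, C:1, D:1, E:3, F:1, G:9, H:2, I:1, J:2.
The maximum is 9, attained only by G.

G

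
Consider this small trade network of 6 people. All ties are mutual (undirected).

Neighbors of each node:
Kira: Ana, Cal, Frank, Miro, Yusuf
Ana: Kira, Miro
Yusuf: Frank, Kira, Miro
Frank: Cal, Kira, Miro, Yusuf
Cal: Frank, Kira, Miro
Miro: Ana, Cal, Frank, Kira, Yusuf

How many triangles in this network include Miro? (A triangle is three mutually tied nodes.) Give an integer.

6

Miro's neighbors: Ana, Cal, Frank, Kira, and Yusuf.
Neighbor pairs that are themselves tied: Miro–Ana–Kira; Miro–Cal–Frank; Miro–Cal–Kira; Miro–Frank–Kira; Miro–Frank–Yusuf; Miro–Kira–Yusuf. Each forms one triangle with Miro, for 6 in total.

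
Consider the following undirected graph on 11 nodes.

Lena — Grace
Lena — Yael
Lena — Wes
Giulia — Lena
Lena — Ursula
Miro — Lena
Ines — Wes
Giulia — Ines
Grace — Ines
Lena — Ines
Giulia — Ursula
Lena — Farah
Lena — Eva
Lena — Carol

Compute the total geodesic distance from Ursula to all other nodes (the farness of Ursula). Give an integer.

18

Distances from Ursula: Carol:2, Eva:2, Farah:2, Giulia:1, Grace:2, Ines:2, Lena:1, Miro:2, Wes:2, Yael:2.
Sum = 2 + 2 + 2 + 1 + 2 + 2 + 1 + 2 + 2 + 2 = 18.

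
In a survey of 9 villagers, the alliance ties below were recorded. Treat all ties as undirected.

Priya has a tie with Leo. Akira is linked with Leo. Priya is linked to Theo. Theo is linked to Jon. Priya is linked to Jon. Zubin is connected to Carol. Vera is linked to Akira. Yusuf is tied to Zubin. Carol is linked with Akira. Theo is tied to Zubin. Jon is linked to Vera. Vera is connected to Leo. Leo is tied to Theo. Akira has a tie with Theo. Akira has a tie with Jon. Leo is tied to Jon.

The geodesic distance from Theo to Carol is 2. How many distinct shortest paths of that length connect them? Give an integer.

2

The shortest distance is 2. The length-2 paths are: Theo–Akira–Carol; Theo–Zubin–Carol.
That gives 2 distinct shortest paths.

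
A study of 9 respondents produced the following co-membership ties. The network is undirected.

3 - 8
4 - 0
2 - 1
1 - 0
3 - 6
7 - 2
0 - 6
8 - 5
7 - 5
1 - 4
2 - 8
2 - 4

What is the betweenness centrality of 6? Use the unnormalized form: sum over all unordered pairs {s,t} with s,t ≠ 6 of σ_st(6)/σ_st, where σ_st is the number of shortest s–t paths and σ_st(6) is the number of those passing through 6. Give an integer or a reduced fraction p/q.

Pairs whose geodesics pass through 6 — 4–3: 1/2; 1–3: 1/2; 0–3: 1; 0–8: 1/3; 0–5: 1/5.
All other pairs contribute 0.
Summing the contributions gives betweenness(6) = 38/15.

38/15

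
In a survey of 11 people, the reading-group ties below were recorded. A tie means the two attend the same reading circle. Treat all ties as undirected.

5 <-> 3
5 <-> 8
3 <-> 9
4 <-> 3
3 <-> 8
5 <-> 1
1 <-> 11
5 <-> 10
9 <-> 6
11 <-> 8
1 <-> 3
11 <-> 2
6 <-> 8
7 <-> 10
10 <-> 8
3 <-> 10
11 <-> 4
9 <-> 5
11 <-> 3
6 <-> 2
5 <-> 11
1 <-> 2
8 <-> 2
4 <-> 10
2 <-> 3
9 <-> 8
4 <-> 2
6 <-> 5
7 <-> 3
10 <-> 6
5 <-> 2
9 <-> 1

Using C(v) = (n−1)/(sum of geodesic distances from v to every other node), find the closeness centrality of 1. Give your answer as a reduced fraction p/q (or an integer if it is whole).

Distances from 1: 2:1, 3:1, 4:2, 5:1, 6:2, 7:2, 8:2, 9:1, 10:2, 11:1. Sum = 15.
n = 11, so closeness = 10/15 = 2/3.

2/3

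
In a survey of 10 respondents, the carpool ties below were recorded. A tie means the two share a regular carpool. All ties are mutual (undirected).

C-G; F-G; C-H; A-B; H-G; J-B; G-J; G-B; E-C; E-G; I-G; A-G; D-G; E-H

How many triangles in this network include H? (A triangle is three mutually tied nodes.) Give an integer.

3

H's neighbors: C, E, and G.
Neighbor pairs that are themselves tied: H–C–E; H–C–G; H–E–G. Each forms one triangle with H, for 3 in total.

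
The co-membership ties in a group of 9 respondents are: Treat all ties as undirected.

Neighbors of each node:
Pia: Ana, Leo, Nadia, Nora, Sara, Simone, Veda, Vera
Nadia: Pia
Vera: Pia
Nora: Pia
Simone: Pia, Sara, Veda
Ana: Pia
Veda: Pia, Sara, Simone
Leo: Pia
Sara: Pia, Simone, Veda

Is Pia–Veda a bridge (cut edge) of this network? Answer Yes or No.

Even without that edge, Pia still reaches Veda via Pia – Sara – Veda, so the network stays connected. Not a bridge.

No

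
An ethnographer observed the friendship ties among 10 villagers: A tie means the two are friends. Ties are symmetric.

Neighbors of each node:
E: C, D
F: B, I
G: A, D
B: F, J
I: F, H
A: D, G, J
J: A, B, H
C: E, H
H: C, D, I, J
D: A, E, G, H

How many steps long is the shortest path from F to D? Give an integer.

3

One shortest route is F – I – H – D, which uses 3 edges, and at distance 2 from F we only reach {H, J}, which does not include D. So d(F,D) = 3.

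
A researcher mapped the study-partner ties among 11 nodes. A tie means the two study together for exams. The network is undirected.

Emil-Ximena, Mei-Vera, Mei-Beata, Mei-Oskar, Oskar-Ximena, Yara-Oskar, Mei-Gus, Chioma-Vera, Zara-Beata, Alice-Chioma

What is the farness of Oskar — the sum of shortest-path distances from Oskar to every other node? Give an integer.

21

Distances from Oskar: Alice:4, Beata:2, Chioma:3, Emil:2, Gus:2, Mei:1, Vera:2, Ximena:1, Yara:1, Zara:3.
Sum = 4 + 2 + 3 + 2 + 2 + 1 + 2 + 1 + 1 + 3 = 21.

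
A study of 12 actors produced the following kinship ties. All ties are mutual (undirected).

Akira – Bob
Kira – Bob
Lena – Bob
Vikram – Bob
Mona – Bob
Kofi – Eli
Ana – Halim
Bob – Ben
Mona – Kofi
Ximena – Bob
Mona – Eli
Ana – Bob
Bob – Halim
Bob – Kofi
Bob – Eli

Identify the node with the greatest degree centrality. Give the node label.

Bob

Degrees — Akira:1, Ana:2, Ben:1, Bob:11, Eli:3, Halim:2, Kira:1, Kofi:3, Lena:1, Mona:3, Vikram:1, Ximena:1.
The maximum is 11, attained only by Bob.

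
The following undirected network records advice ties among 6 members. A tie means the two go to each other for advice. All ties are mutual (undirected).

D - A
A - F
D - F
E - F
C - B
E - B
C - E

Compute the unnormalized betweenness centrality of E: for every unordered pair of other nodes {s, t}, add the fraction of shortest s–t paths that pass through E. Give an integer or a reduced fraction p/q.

6

Pairs whose geodesics pass through E — B–A: 1; B–D: 1; B–F: 1; C–A: 1; C–D: 1; C–F: 1.
All other pairs contribute 0.
Summing the contributions gives betweenness(E) = 6.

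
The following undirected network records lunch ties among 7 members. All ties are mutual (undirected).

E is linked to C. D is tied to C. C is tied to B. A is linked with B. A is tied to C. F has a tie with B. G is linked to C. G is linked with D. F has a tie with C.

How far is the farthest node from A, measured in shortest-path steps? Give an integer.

2

Distances from A: B:1, C:1, D:2, E:2, F:2, G:2.
The largest is 2 (to F, D, E, and G), so the eccentricity of A is 2.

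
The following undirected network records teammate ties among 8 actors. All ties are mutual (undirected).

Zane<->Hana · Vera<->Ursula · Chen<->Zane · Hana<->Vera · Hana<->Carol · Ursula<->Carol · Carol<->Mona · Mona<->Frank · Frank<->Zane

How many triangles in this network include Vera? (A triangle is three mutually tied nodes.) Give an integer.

Vera's neighbors are Hana and Ursula, but none of them are tied to each other, so no triangle contains Vera.

0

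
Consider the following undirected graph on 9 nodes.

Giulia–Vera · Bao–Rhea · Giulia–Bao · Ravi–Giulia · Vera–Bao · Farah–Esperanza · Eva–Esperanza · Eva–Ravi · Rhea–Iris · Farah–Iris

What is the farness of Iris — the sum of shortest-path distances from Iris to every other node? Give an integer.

19

Distances from Iris: Bao:2, Esperanza:2, Eva:3, Farah:1, Giulia:3, Ravi:4, Rhea:1, Vera:3.
Sum = 2 + 2 + 3 + 1 + 3 + 4 + 1 + 3 = 19.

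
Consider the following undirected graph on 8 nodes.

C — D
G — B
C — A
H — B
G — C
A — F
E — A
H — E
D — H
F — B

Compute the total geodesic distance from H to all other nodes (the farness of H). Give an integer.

Distances from H: A:2, B:1, C:2, D:1, E:1, F:2, G:2.
Sum = 2 + 1 + 2 + 1 + 1 + 2 + 2 = 11.

11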